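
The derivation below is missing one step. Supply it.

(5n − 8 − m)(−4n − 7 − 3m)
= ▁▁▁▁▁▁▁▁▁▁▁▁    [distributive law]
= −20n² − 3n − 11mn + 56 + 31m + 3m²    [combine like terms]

After distributive law, the bracketed line is:

−20n² − 35n − 15mn + 32n + 56 + 24m + 4mn + 7m + 3m²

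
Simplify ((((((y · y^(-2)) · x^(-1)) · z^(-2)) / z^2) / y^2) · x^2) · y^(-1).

((((((y · y^(-2)) · x^(-1)) · z^(-2)) / z^2) / y^2) · x^2) · y^(-1)
= (((((y^(-1) · x^(-1)) · z^(-2)) / z^2) / y^2) · x^2) · y^(-1)    [product of powers]
= x·y^(-4)·z^(-4)    [quotient of powers; product of powers]

x·y^(-4)·z^(-4)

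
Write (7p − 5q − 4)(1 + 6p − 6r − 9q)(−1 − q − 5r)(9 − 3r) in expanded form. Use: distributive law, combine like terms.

153p + 1092pr + 990pq + 4233pqr + 1509pr² − 378p² − 1764p²r − 378p²q + 126p²qr + 630p²r² − 1521pqr² − 630pr³ + 837pq² − 279pq²r − 243q − 1800qr − 684q² − 2067q²r − 723qr² + 765q²r² + 450qr³ − 405q³ + 135q³r + 36 − 48r − 1068r² + 360r³

(7p − 5q − 4)(1 + 6p − 6r − 9q)(−1 − q − 5r)(9 − 3r)
= (7p + 42p² − 42pr − 63pq − 5q − 30pq + 30qr + 45q² − 4 − 24p + 24r + 36q)(−1 − q − 5r)(9 − 3r)    [distributive law]
= (−17p + 42p² − 42pr − 93pq + 31q + 30qr + 45q² − 4 + 24r)(−1 − q − 5r)(9 − 3r)    [combine like terms]
= (17p + 17pq + 85pr − 42p² − 42p²q − 210p²r + 42pr + 42pqr + 210pr² + 93pq + 93pq² + 465pqr − 31q − 31q² − 155qr − 30qr − 30q²r − 150qr² − 45q² − 45q³ − 225q²r + 4 + 4q + 20r − 24r − 24qr − 120r²)(9 − 3r)    [distributive law]
= (17p + 110pq + 127pr − 42p² − 42p²q − 210p²r + 507pqr + 210pr² + 93pq² − 27q − 76q² − 209qr − 255q²r − 150qr² − 45q³ + 4 − 4r − 120r²)(9 − 3r)    [combine like terms]
= 153p − 51pr + 990pq − 330pqr + 1143pr − 381pr² − 378p² + 126p²r − 378p²q + 126p²qr − 1890p²r + 630p²r² + 4563pqr − 1521pqr² + 1890pr² − 630pr³ + 837pq² − 279pq²r − 243q + 81qr − 684q² + 228q²r − 1881qr + 627qr² − 2295q²r + 765q²r² − 1350qr² + 450qr³ − 405q³ + 135q³r + 36 − 12r − 36r + 12r² − 1080r² + 360r³    [distributive law]
= 153p + 1092pr + 990pq + 4233pqr + 1509pr² − 378p² − 1764p²r − 378p²q + 126p²qr + 630p²r² − 1521pqr² − 630pr³ + 837pq² − 279pq²r − 243q − 1800qr − 684q² − 2067q²r − 723qr² + 765q²r² + 450qr³ − 405q³ + 135q³r + 36 − 48r − 1068r² + 360r³    [combine like terms]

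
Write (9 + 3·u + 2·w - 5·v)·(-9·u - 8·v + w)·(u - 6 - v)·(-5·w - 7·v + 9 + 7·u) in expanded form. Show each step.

153·u^2·w - 954·u^2·v + 4131·u^2 + 324·u^3 - 1917·u·w - 1431·u·v + 4374·u + 657·u·v·w - 186·u·v^2 - 729·v·w - 4536·v^2 + 3888·v + 210·v^2·w + 816·v^3 - 561·u·w^2 + 162·w^2 - 486·w - 519·v·w^2 + 30·u^3·w + 525·u^3·v - 189·u^4 - 177·u^2·v·w - 203·u^2·v^2 + 94·u·v^2·w - 413·u·v^3 + 89·u^2·w^2 + 2·u·v·w^2 - 91·v^2·w^2 + 53·v^3·w - 10·u·w^3 + 60·w^3 + 10·v·w^3 + 280·v^4

(9 + 3·u + 2·w - 5·v)·(-9·u - 8·v + w)·(u - 6 - v)·(-5·w - 7·v + 9 + 7·u)
= (-81·u - 72·v + 9·w - 27·u^2 - 24·u·v + 3·u·w - 18·u·w - 16·v·w + 2·w^2 + 45·u·v + 40·v^2 - 5·v·w)·(u - 6 - v)·(-5·w - 7·v + 9 + 7·u)    [distributive law]
= (-81·u - 72·v + 9·w - 27·u^2 + 21·u·v - 15·u·w - 21·v·w + 2·w^2 + 40·v^2)·(u - 6 - v)·(-5·w - 7·v + 9 + 7·u)    [combine like terms]
= (-81·u^2 + 486·u + 81·u·v - 72·u·v + 432·v + 72·v^2 + 9·u·w - 54·w - 9·v·w - 27·u^3 + 162·u^2 + 27·u^2·v + 21·u^2·v - 126·u·v - 21·u·v^2 - 15·u^2·w + 90·u·w + 15·u·v·w - 21·u·v·w + 126·v·w + 21·v^2·w + 2·u·w^2 - 12·w^2 - 2·v·w^2 + 40·u·v^2 - 240·v^2 - 40·v^3)·(-5·w - 7·v + 9 + 7·u)    [distributive law]
= (81·u^2 + 486·u - 117·u·v + 432·v - 168·v^2 + 99·u·w - 54·w + 117·v·w - 27·u^3 + 48·u^2·v + 19·u·v^2 - 15·u^2·w - 6·u·v·w + 21·v^2·w + 2·u·w^2 - 12·w^2 - 2·v·w^2 - 40·v^3)·(-5·w - 7·v + 9 + 7·u)    [combine like terms]
= -405·u^2·w - 567·u^2·v + 729·u^2 + 567·u^3 - 2430·u·w - 3402·u·v + 4374·u + 3402·u^2 + 585·u·v·w + 819·u·v^2 - 1053·u·v - 819·u^2·v - 2160·v·w - 3024·v^2 + 3888·v + 3024·u·v + 840·v^2·w + 1176·v^3 - 1512·v^2 - 1176·u·v^2 - 495·u·w^2 - 693·u·v·w + 891·u·w + 693·u^2·w + 270·w^2 + 378·v·w - 486·w - 378·u·w - 585·v·w^2 - 819·v^2·w + 1053·v·w + 819·u·v·w + 135·u^3·w + 189·u^3·v - 243·u^3 - 189·u^4 - 240·u^2·v·w - 336·u^2·v^2 + 432·u^2·v + 336·u^3·v - 95·u·v^2·w - 133·u·v^3 + 171·u·v^2 + 133·u^2·v^2 + 75·u^2·w^2 + 105·u^2·v·w - 135·u^2·w - 105·u^3·w + 30·u·v·w^2 + 42·u·v^2·w - 54·u·v·w - 42·u^2·v·w - 105·v^2·w^2 - 147·v^3·w + 189·v^2·w + 147·u·v^2·w - 10·u·w^3 - 14·u·v·w^2 + 18·u·w^2 + 14·u^2·w^2 + 60·w^3 + 84·v·w^2 - 108·w^2 - 84·u·w^2 + 10·v·w^3 + 14·v^2·w^2 - 18·v·w^2 - 14·u·v·w^2 + 200·v^3·w + 280·v^4 - 360·v^3 - 280·u·v^3    [distributive law]
= 153·u^2·w - 954·u^2·v + 4131·u^2 + 324·u^3 - 1917·u·w - 1431·u·v + 4374·u + 657·u·v·w - 186·u·v^2 - 729·v·w - 4536·v^2 + 3888·v + 210·v^2·w + 816·v^3 - 561·u·w^2 + 162·w^2 - 486·w - 519·v·w^2 + 30·u^3·w + 525·u^3·v - 189·u^4 - 177·u^2·v·w - 203·u^2·v^2 + 94·u·v^2·w - 413·u·v^3 + 89·u^2·w^2 + 2·u·v·w^2 - 91·v^2·w^2 + 53·v^3·w - 10·u·w^3 + 60·w^3 + 10·v·w^3 + 280·v^4    [combine like terms]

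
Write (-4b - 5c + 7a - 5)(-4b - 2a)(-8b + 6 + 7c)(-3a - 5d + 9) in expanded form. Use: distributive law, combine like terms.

(-4b - 5c + 7a - 5)(-4b - 2a)(-8b + 6 + 7c)(-3a - 5d + 9)
= (16b^2 + 8ab + 20bc + 10ac - 28ab - 14a^2 + 20b + 10a)(-8b + 6 + 7c)(-3a - 5d + 9)    [distributive law]
= (16b^2 - 20ab + 20bc + 10ac - 14a^2 + 20b + 10a)(-8b + 6 + 7c)(-3a - 5d + 9)    [combine like terms]
= (-128b^3 + 96b^2 + 112b^2c + 160ab^2 - 120ab - 140abc - 160b^2c + 120bc + 140bc^2 - 80abc + 60ac + 70ac^2 + 112a^2b - 84a^2 - 98a^2c - 160b^2 + 120b + 140bc - 80ab + 60a + 70ac)(-3a - 5d + 9)    [distributive law]
= (-128b^3 - 64b^2 - 48b^2c + 160ab^2 - 200ab - 220abc + 260bc + 140bc^2 + 130ac + 70ac^2 + 112a^2b - 84a^2 - 98a^2c + 120b + 60a)(-3a - 5d + 9)    [combine like terms]
= 384ab^3 + 640b^3d - 1152b^3 + 192ab^2 + 320b^2d - 576b^2 + 144ab^2c + 240b^2cd - 432b^2c - 480a^2b^2 - 800ab^2d + 1440ab^2 + 600a^2b + 1000abd - 1800ab + 660a^2bc + 1100abcd - 1980abc - 780abc - 1300bcd + 2340bc - 420abc^2 - 700bc^2d + 1260bc^2 - 390a^2c - 650acd + 1170ac - 210a^2c^2 - 350ac^2d + 630ac^2 - 336a^3b - 560a^2bd + 1008a^2b + 252a^3 + 420a^2d - 756a^2 + 294a^3c + 490a^2cd - 882a^2c - 360ab - 600bd + 1080b - 180a^2 - 300ad + 540a    [distributive law]
= 384ab^3 + 640b^3d - 1152b^3 + 1632ab^2 + 320b^2d - 576b^2 + 144ab^2c + 240b^2cd - 432b^2c - 480a^2b^2 - 800ab^2d + 1608a^2b + 1000abd - 2160ab + 660a^2bc + 1100abcd - 2760abc - 1300bcd + 2340bc - 420abc^2 - 700bc^2d + 1260bc^2 - 1272a^2c - 650acd + 1170ac - 210a^2c^2 - 350ac^2d + 630ac^2 - 336a^3b - 560a^2bd + 252a^3 + 420a^2d - 936a^2 + 294a^3c + 490a^2cd - 600bd + 1080b - 300ad + 540a    [combine like terms]

384ab^3 + 640b^3d - 1152b^3 + 1632ab^2 + 320b^2d - 576b^2 + 144ab^2c + 240b^2cd - 432b^2c - 480a^2b^2 - 800ab^2d + 1608a^2b + 1000abd - 2160ab + 660a^2bc + 1100abcd - 2760abc - 1300bcd + 2340bc - 420abc^2 - 700bc^2d + 1260bc^2 - 1272a^2c - 650acd + 1170ac - 210a^2c^2 - 350ac^2d + 630ac^2 - 336a^3b - 560a^2bd + 252a^3 + 420a^2d - 936a^2 + 294a^3c + 490a^2cd - 600bd + 1080b - 300ad + 540a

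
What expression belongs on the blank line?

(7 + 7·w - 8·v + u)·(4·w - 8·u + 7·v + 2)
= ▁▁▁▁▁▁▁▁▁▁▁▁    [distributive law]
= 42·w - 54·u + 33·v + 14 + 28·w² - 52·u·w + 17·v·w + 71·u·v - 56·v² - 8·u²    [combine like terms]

By distributive law:

28·w - 56·u + 49·v + 14 + 28·w² - 56·u·w + 49·v·w + 14·w - 32·v·w + 64·u·v - 56·v² - 16·v + 4·u·w - 8·u² + 7·u·v + 2·u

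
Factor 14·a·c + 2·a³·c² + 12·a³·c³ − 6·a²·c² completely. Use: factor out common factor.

14·a·c + 2·a³·c² + 12·a³·c³ − 6·a²·c²
= 2(7·a·c + a³·c² + 6·a³·c³ − 3·a²·c²)    [factor out 2]
= 2·a·c(7 + a²·c + 6·a²·c² − 3·a·c)    [factor out a·c]

2·a·c(7 + a²·c + 6·a²·c² − 3·a·c)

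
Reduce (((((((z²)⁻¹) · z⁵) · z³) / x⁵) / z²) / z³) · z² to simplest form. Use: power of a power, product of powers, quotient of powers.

x⁻⁵·z³

(((((((z²)⁻¹) · z⁵) · z³) / x⁵) / z²) / z³) · z²
= (((((z⁻² · z⁵) · z³) / x⁵) / z²) / z³) · z²    [power of a power]
= ((((z³ · z³) / x⁵) / z²) / z³) · z²    [product of powers]
= (((z⁶ / x⁵) / z²) / z³) · z²    [product of powers]
= x⁻⁵·z³    [quotient of powers; product of powers]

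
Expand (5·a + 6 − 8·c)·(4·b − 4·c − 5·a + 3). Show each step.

20·a·b + 20·a·c − 25·a^2 − 15·a + 24·b − 48·c + 18 − 32·b·c + 32·c^2

(5·a + 6 − 8·c)·(4·b − 4·c − 5·a + 3)
= 20·a·b − 20·a·c − 25·a^2 + 15·a + 24·b − 24·c − 30·a + 18 − 32·b·c + 32·c^2 + 40·a·c − 24·c    [distributive law]
= 20·a·b + 20·a·c − 25·a^2 − 15·a + 24·b − 48·c + 18 − 32·b·c + 32·c^2    [combine like terms]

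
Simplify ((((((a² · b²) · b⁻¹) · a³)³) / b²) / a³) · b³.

a¹²·b⁴

((((((a² · b²) · b⁻¹) · a³)³) / b²) / a³) · b³
= ((((((a² · b²) · b⁻¹)³) · ((a³)³)) / b²) / a³) · b³    [power of a product]
= ((((((a² · b²)³) · ((b⁻¹)³)) · ((a³)³)) / b²) / a³) · b³    [power of a product]
= (((((((a²)³) · ((b²)³)) · ((b⁻¹)³)) · ((a³)³)) / b²) / a³) · b³    [power of a product]
= (((((a⁶ · ((b²)³)) · ((b⁻¹)³)) · ((a³)³)) / b²) / a³) · b³    [power of a power]
= (((((a⁶ · b⁶) · ((b⁻¹)³)) · ((a³)³)) / b²) / a³) · b³    [power of a power]
= (((((a⁶ · b⁶) · b⁻³) · ((a³)³)) / b²) / a³) · b³    [power of a power]
= (((((a⁶ · b⁶) · b⁻³) · a⁹) / b²) / a³) · b³    [power of a power]
= a¹²·b⁴    [quotient of powers; product of powers]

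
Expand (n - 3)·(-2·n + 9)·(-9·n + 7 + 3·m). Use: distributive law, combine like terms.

(n - 3)·(-2·n + 9)·(-9·n + 7 + 3·m)
= (-2·n^2 + 9·n + 6·n - 27)·(-9·n + 7 + 3·m)    [distributive law]
= (-2·n^2 + 15·n - 27)·(-9·n + 7 + 3·m)    [combine like terms]
= 18·n^3 - 14·n^2 - 6·m·n^2 - 135·n^2 + 105·n + 45·m·n + 243·n - 189 - 81·m    [distributive law]
= 18·n^3 - 149·n^2 - 6·m·n^2 + 348·n + 45·m·n - 189 - 81·m    [combine like terms]

18·n^3 - 149·n^2 - 6·m·n^2 + 348·n + 45·m·n - 189 - 81·m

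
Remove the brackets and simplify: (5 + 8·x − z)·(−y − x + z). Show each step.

(5 + 8·x − z)·(−y − x + z)
= −5·y − 5·x + 5·z − 8·x·y − 8·x^2 + 8·x·z + y·z + x·z − z^2    [distributive law]
= −5·y − 5·x + 5·z − 8·x·y − 8·x^2 + 9·x·z + y·z − z^2    [combine like terms]

−5·y − 5·x + 5·z − 8·x·y − 8·x^2 + 9·x·z + y·z − z^2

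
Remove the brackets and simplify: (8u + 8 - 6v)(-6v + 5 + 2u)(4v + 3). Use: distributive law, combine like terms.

(8u + 8 - 6v)(-6v + 5 + 2u)(4v + 3)
= (-48uv + 40u + 16u² - 48v + 40 + 16u + 36v² - 30v - 12uv)(4v + 3)    [distributive law]
= (-60uv + 56u + 16u² - 78v + 40 + 36v²)(4v + 3)    [combine like terms]
= -240uv² - 180uv + 224uv + 168u + 64u²v + 48u² - 312v² - 234v + 160v + 120 + 144v³ + 108v²    [distributive law]
= -240uv² + 44uv + 168u + 64u²v + 48u² - 204v² - 74v + 120 + 144v³    [combine like terms]

-240uv² + 44uv + 168u + 64u²v + 48u² - 204v² - 74v + 120 + 144v³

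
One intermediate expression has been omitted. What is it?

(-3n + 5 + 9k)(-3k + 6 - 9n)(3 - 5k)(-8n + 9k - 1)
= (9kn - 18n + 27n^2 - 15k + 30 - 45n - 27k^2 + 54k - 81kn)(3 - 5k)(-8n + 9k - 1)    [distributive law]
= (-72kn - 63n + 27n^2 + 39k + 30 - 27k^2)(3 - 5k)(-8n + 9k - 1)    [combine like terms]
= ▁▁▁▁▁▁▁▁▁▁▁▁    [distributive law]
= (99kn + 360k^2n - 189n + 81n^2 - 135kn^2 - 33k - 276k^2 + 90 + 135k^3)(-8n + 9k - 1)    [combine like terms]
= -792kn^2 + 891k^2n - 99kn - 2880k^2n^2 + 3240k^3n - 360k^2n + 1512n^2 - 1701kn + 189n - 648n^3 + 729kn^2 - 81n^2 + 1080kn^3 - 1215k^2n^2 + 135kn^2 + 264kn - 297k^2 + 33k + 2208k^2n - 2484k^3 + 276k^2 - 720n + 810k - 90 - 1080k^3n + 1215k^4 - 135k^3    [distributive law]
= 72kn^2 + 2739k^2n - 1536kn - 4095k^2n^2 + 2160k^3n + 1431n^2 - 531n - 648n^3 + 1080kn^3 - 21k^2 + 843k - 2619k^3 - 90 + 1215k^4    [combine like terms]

Applying distributive law to the line above:

(-216kn + 360k^2n - 189n + 315kn + 81n^2 - 135kn^2 + 117k - 195k^2 + 90 - 150k - 81k^2 + 135k^3)(-8n + 9k - 1)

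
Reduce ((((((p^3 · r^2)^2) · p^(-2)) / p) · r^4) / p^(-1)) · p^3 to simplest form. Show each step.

p^7·r^8

((((((p^3 · r^2)^2) · p^(-2)) / p) · r^4) / p^(-1)) · p^3
= (((((((p^3)^2) · ((r^2)^2)) · p^(-2)) / p) · r^4) / p^(-1)) · p^3    [power of a product]
= (((((p^6 · ((r^2)^2)) · p^(-2)) / p) · r^4) / p^(-1)) · p^3    [power of a power]
= (((((p^6 · r^4) · p^(-2)) / p) · r^4) / p^(-1)) · p^3    [power of a power]
= p^7·r^8    [quotient of powers; product of powers]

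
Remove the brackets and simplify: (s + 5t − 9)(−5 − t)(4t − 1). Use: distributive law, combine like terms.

−19st + 5s − 4st² − 59t² + 196t − 20t³ − 45

(s + 5t − 9)(−5 − t)(4t − 1)
= (−5s − st − 25t − 5t² + 45 + 9t)(4t − 1)    [distributive law]
= (−5s − st − 16t − 5t² + 45)(4t − 1)    [combine like terms]
= −20st + 5s − 4st² + st − 64t² + 16t − 20t³ + 5t² + 180t − 45    [distributive law]
= −19st + 5s − 4st² − 59t² + 196t − 20t³ − 45    [combine like terms]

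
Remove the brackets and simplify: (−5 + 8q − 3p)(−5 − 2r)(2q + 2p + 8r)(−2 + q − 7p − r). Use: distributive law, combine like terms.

(−5 + 8q − 3p)(−5 − 2r)(2q + 2p + 8r)(−2 + q − 7p − r)
= (25 + 10r − 40q − 16qr + 15p + 6pr)(2q + 2p + 8r)(−2 + q − 7p − r)    [distributive law]
= (50q + 50p + 200r + 20qr + 20pr + 80r² − 80q² − 80pq − 320qr − 32q²r − 32pqr − 128qr² + 30pq + 30p² + 120pr + 12pqr + 12p²r + 48pr²)(−2 + q − 7p − r)    [distributive law]
= (50q + 50p + 200r − 300qr + 140pr + 80r² − 80q² − 50pq − 32q²r − 20pqr − 128qr² + 30p² + 12p²r + 48pr²)(−2 + q − 7p − r)    [combine like terms]
= −100q + 50q² − 350pq − 50qr − 100p + 50pq − 350p² − 50pr − 400r + 200qr − 1400pr − 200r² + 600qr − 300q²r + 2100pqr + 300qr² − 280pr + 140pqr − 980p²r − 140pr² − 160r² + 80qr² − 560pr² − 80r³ + 160q² − 80q³ + 560pq² + 80q²r + 100pq − 50pq² + 350p²q + 50pqr + 64q²r − 32q³r + 224pq²r + 32q²r² + 40pqr − 20pq²r + 140p²qr + 20pqr² + 256qr² − 128q²r² + 896pqr² + 128qr³ − 60p² + 30p²q − 210p³ − 30p²r − 24p²r + 12p²qr − 84p³r − 12p²r² − 96pr² + 48pqr² − 336p²r² − 48pr³    [distributive law]
= −100q + 210q² − 200pq + 750qr − 100p − 410p² − 1730pr − 400r − 360r² − 156q²r + 2330pqr + 636qr² − 1034p²r − 796pr² − 80r³ − 80q³ + 510pq² + 380p²q − 32q³r + 204pq²r − 96q²r² + 152p²qr + 964pqr² + 128qr³ − 210p³ − 84p³r − 348p²r² − 48pr³    [combine like terms]

−100q + 210q² − 200pq + 750qr − 100p − 410p² − 1730pr − 400r − 360r² − 156q²r + 2330pqr + 636qr² − 1034p²r − 796pr² − 80r³ − 80q³ + 510pq² + 380p²q − 32q³r + 204pq²r − 96q²r² + 152p²qr + 964pqr² + 128qr³ − 210p³ − 84p³r − 348p²r² − 48pr³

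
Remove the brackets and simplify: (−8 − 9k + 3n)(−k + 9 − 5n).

−73k − 72 + 67n + 9k² + 42kn − 15n²

(−8 − 9k + 3n)(−k + 9 − 5n)
= 8k − 72 + 40n + 9k² − 81k + 45kn − 3kn + 27n − 15n²    [distributive law]
= −73k − 72 + 67n + 9k² + 42kn − 15n²    [combine like terms]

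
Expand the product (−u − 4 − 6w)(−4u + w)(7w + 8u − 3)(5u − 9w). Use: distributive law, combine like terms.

772u^3w − 1343u^2w^2 + 160u^4 + 580u^3 − 989u^2w − 1227uw^3 − 149uw^2 − 240u^2 + 492uw + 90w^3 − 108w^2 + 378w^4

(−u − 4 − 6w)(−4u + w)(7w + 8u − 3)(5u − 9w)
= (4u^2 − uw + 16u − 4w + 24uw − 6w^2)(7w + 8u − 3)(5u − 9w)    [distributive law]
= (4u^2 + 23uw + 16u − 4w − 6w^2)(7w + 8u − 3)(5u − 9w)    [combine like terms]
= (28u^2w + 32u^3 − 12u^2 + 161uw^2 + 184u^2w − 69uw + 112uw + 128u^2 − 48u − 28w^2 − 32uw + 12w − 42w^3 − 48uw^2 + 18w^2)(5u − 9w)    [distributive law]
= (212u^2w + 32u^3 + 116u^2 + 113uw^2 + 11uw − 48u − 10w^2 + 12w − 42w^3)(5u − 9w)    [combine like terms]
= 1060u^3w − 1908u^2w^2 + 160u^4 − 288u^3w + 580u^3 − 1044u^2w + 565u^2w^2 − 1017uw^3 + 55u^2w − 99uw^2 − 240u^2 + 432uw − 50uw^2 + 90w^3 + 60uw − 108w^2 − 210uw^3 + 378w^4    [distributive law]
= 772u^3w − 1343u^2w^2 + 160u^4 + 580u^3 − 989u^2w − 1227uw^3 − 149uw^2 − 240u^2 + 492uw + 90w^3 − 108w^2 + 378w^4    [combine like terms]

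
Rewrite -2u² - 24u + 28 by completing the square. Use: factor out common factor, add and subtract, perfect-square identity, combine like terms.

-2u² - 24u + 28
= -2(u² + 12u) + 28    [factor out -2 from the u-terms]
= -2(u² + 12u + 36 - 36) + 28    [add and subtract 36 inside the bracket]
= -2(u + 6)² + 72 + 28    [perfect-square identity]
= -2(u + 6)² + 100    [combine constants]

-2(u + 6)² + 100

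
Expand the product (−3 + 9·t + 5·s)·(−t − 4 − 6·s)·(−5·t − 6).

(−3 + 9·t + 5·s)·(−t − 4 − 6·s)·(−5·t − 6)
= (3·t + 12 + 18·s − 9·t² − 36·t − 54·s·t − 5·s·t − 20·s − 30·s²)·(−5·t − 6)    [distributive law]
= (−33·t + 12 − 2·s − 9·t² − 59·s·t − 30·s²)·(−5·t − 6)    [combine like terms]
= 165·t² + 198·t − 60·t − 72 + 10·s·t + 12·s + 45·t³ + 54·t² + 295·s·t² + 354·s·t + 150·s²·t + 180·s²    [distributive law]
= 219·t² + 138·t − 72 + 364·s·t + 12·s + 45·t³ + 295·s·t² + 150·s²·t + 180·s²    [combine like terms]

219·t² + 138·t − 72 + 364·s·t + 12·s + 45·t³ + 295·s·t² + 150·s²·t + 180·s²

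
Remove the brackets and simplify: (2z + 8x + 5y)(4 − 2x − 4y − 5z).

(2z + 8x + 5y)(4 − 2x − 4y − 5z)
= 8z − 4xz − 8yz − 10z² + 32x − 16x² − 32xy − 40xz + 20y − 10xy − 20y² − 25yz    [distributive law]
= 8z − 44xz − 33yz − 10z² + 32x − 16x² − 42xy + 20y − 20y²    [combine like terms]

8z − 44xz − 33yz − 10z² + 32x − 16x² − 42xy + 20y − 20y²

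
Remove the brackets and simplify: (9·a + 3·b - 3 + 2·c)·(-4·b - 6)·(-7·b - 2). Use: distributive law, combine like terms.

252·a·b^2 + 450·a·b + 108·a + 84·b^3 + 66·b^2 - 114·b - 36 + 56·b^2·c + 100·b·c + 24·c

(9·a + 3·b - 3 + 2·c)·(-4·b - 6)·(-7·b - 2)
= (-36·a·b - 54·a - 12·b^2 - 18·b + 12·b + 18 - 8·b·c - 12·c)·(-7·b - 2)    [distributive law]
= (-36·a·b - 54·a - 12·b^2 - 6·b + 18 - 8·b·c - 12·c)·(-7·b - 2)    [combine like terms]
= 252·a·b^2 + 72·a·b + 378·a·b + 108·a + 84·b^3 + 24·b^2 + 42·b^2 + 12·b - 126·b - 36 + 56·b^2·c + 16·b·c + 84·b·c + 24·c    [distributive law]
= 252·a·b^2 + 450·a·b + 108·a + 84·b^3 + 66·b^2 - 114·b - 36 + 56·b^2·c + 100·b·c + 24·c    [combine like terms]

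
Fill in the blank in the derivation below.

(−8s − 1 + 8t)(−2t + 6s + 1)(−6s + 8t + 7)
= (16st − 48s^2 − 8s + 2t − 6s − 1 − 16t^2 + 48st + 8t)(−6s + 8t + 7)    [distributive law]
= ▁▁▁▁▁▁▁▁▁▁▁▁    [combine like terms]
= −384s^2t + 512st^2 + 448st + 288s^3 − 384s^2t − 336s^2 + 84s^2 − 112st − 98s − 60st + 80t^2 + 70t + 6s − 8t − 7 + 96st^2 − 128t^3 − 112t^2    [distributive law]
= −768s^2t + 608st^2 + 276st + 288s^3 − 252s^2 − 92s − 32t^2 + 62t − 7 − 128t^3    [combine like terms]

By combine like terms:

(64st − 48s^2 − 14s + 10t − 1 − 16t^2)(−6s + 8t + 7)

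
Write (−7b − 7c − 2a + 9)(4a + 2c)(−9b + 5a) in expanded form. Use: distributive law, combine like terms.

(−7b − 7c − 2a + 9)(4a + 2c)(−9b + 5a)
= (−28ab − 14bc − 28ac − 14c² − 8a² − 4ac + 36a + 18c)(−9b + 5a)    [distributive law]
= (−28ab − 14bc − 32ac − 14c² − 8a² + 36a + 18c)(−9b + 5a)    [combine like terms]
= 252ab² − 140a²b + 126b²c − 70abc + 288abc − 160a²c + 126bc² − 70ac² + 72a²b − 40a³ − 324ab + 180a² − 162bc + 90ac    [distributive law]
= 252ab² − 68a²b + 126b²c + 218abc − 160a²c + 126bc² − 70ac² − 40a³ − 324ab + 180a² − 162bc + 90ac    [combine like terms]

252ab² − 68a²b + 126b²c + 218abc − 160a²c + 126bc² − 70ac² − 40a³ − 324ab + 180a² − 162bc + 90ac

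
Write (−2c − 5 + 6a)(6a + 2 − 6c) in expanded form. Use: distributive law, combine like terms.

−48ac + 26c + 12c² − 18a − 10 + 36a²

(−2c − 5 + 6a)(6a + 2 − 6c)
= −12ac − 4c + 12c² − 30a − 10 + 30c + 36a² + 12a − 36ac    [distributive law]
= −48ac + 26c + 12c² − 18a − 10 + 36a²    [combine like terms]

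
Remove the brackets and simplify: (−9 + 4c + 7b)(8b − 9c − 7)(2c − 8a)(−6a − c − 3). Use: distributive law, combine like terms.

(−9 + 4c + 7b)(8b − 9c − 7)(2c − 8a)(−6a − c − 3)
= (−72b + 81c + 63 + 32bc − 36c² − 28c + 56b² − 63bc − 49b)(2c − 8a)(−6a − c − 3)    [distributive law]
= (−121b + 53c + 63 − 31bc − 36c² + 56b²)(2c − 8a)(−6a − c − 3)    [combine like terms]
= (−242bc + 968ab + 106c² − 424ac + 126c − 504a − 62bc² + 248abc − 72c³ + 288ac² + 112b²c − 448ab²)(−6a − c − 3)    [distributive law]
= 1452abc + 242bc² + 726bc − 5808a²b − 968abc − 2904ab − 636ac² − 106c³ − 318c² + 2544a²c + 424ac² + 1272ac − 756ac − 126c² − 378c + 3024a² + 504ac + 1512a + 372abc² + 62bc³ + 186bc² − 1488a²bc − 248abc² − 744abc + 432ac³ + 72c⁴ + 216c³ − 1728a²c² − 288ac³ − 864ac² − 672ab²c − 112b²c² − 336b²c + 2688a²b² + 448ab²c + 1344ab²    [distributive law]
= −260abc + 428bc² + 726bc − 5808a²b − 2904ab − 1076ac² + 110c³ − 444c² + 2544a²c + 1020ac − 378c + 3024a² + 1512a + 124abc² + 62bc³ − 1488a²bc + 144ac³ + 72c⁴ − 1728a²c² − 224ab²c − 112b²c² − 336b²c + 2688a²b² + 1344ab²    [combine like terms]

−260abc + 428bc² + 726bc − 5808a²b − 2904ab − 1076ac² + 110c³ − 444c² + 2544a²c + 1020ac − 378c + 3024a² + 1512a + 124abc² + 62bc³ − 1488a²bc + 144ac³ + 72c⁴ − 1728a²c² − 224ab²c − 112b²c² − 336b²c + 2688a²b² + 1344ab²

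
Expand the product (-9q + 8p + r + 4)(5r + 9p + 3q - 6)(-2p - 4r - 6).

312pqr + 168qr^2 - 12qr + 114p^2q + 210pq + 54pq^2 + 108q^2r + 162q^2 - 396q - 386p^2r - 206pr^2 - 274pr - 144p^3 - 408p^2 + 120p - 20r^3 - 86r^2 + 12r + 144

(-9q + 8p + r + 4)(5r + 9p + 3q - 6)(-2p - 4r - 6)
= (-45qr - 81pq - 27q^2 + 54q + 40pr + 72p^2 + 24pq - 48p + 5r^2 + 9pr + 3qr - 6r + 20r + 36p + 12q - 24)(-2p - 4r - 6)    [distributive law]
= (-42qr - 57pq - 27q^2 + 66q + 49pr + 72p^2 - 12p + 5r^2 + 14r - 24)(-2p - 4r - 6)    [combine like terms]
= 84pqr + 168qr^2 + 252qr + 114p^2q + 228pqr + 342pq + 54pq^2 + 108q^2r + 162q^2 - 132pq - 264qr - 396q - 98p^2r - 196pr^2 - 294pr - 144p^3 - 288p^2r - 432p^2 + 24p^2 + 48pr + 72p - 10pr^2 - 20r^3 - 30r^2 - 28pr - 56r^2 - 84r + 48p + 96r + 144    [distributive law]
= 312pqr + 168qr^2 - 12qr + 114p^2q + 210pq + 54pq^2 + 108q^2r + 162q^2 - 396q - 386p^2r - 206pr^2 - 274pr - 144p^3 - 408p^2 + 120p - 20r^3 - 86r^2 + 12r + 144    [combine like terms]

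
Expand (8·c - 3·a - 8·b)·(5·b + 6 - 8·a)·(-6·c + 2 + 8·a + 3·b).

(8·c - 3·a - 8·b)·(5·b + 6 - 8·a)·(-6·c + 2 + 8·a + 3·b)
= (40·b·c + 48·c - 64·a·c - 15·a·b - 18·a + 24·a^2 - 40·b^2 - 48·b + 64·a·b)·(-6·c + 2 + 8·a + 3·b)    [distributive law]
= (40·b·c + 48·c - 64·a·c + 49·a·b - 18·a + 24·a^2 - 40·b^2 - 48·b)·(-6·c + 2 + 8·a + 3·b)    [combine like terms]
= -240·b·c^2 + 80·b·c + 320·a·b·c + 120·b^2·c - 288·c^2 + 96·c + 384·a·c + 144·b·c + 384·a·c^2 - 128·a·c - 512·a^2·c - 192·a·b·c - 294·a·b·c + 98·a·b + 392·a^2·b + 147·a·b^2 + 108·a·c - 36·a - 144·a^2 - 54·a·b - 144·a^2·c + 48·a^2 + 192·a^3 + 72·a^2·b + 240·b^2·c - 80·b^2 - 320·a·b^2 - 120·b^3 + 288·b·c - 96·b - 384·a·b - 144·b^2    [distributive law]
= -240·b·c^2 + 512·b·c - 166·a·b·c + 360·b^2·c - 288·c^2 + 96·c + 364·a·c + 384·a·c^2 - 656·a^2·c - 340·a·b + 464·a^2·b - 173·a·b^2 - 36·a - 96·a^2 + 192·a^3 - 224·b^2 - 120·b^3 - 96·b    [combine like terms]

-240·b·c^2 + 512·b·c - 166·a·b·c + 360·b^2·c - 288·c^2 + 96·c + 364·a·c + 384·a·c^2 - 656·a^2·c - 340·a·b + 464·a^2·b - 173·a·b^2 - 36·a - 96·a^2 + 192·a^3 - 224·b^2 - 120·b^3 - 96·b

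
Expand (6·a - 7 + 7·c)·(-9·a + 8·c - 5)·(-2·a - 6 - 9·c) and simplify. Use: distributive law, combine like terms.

108·a^3 + 258·a^2 + 516·a^2·c - 25·a·c + 23·a·c^2 - 268·a + 231·c + 483·c^2 - 210 - 504·c^3

(6·a - 7 + 7·c)·(-9·a + 8·c - 5)·(-2·a - 6 - 9·c)
= (-54·a^2 + 48·a·c - 30·a + 63·a - 56·c + 35 - 63·a·c + 56·c^2 - 35·c)·(-2·a - 6 - 9·c)    [distributive law]
= (-54·a^2 - 15·a·c + 33·a - 91·c + 35 + 56·c^2)·(-2·a - 6 - 9·c)    [combine like terms]
= 108·a^3 + 324·a^2 + 486·a^2·c + 30·a^2·c + 90·a·c + 135·a·c^2 - 66·a^2 - 198·a - 297·a·c + 182·a·c + 546·c + 819·c^2 - 70·a - 210 - 315·c - 112·a·c^2 - 336·c^2 - 504·c^3    [distributive law]
= 108·a^3 + 258·a^2 + 516·a^2·c - 25·a·c + 23·a·c^2 - 268·a + 231·c + 483·c^2 - 210 - 504·c^3    [combine like terms]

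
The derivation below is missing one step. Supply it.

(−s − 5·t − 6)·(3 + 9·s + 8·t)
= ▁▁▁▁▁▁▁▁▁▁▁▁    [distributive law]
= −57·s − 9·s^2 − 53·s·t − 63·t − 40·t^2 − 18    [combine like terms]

Applying distributive law to the line above:

−3·s − 9·s^2 − 8·s·t − 15·t − 45·s·t − 40·t^2 − 18 − 54·s − 48·t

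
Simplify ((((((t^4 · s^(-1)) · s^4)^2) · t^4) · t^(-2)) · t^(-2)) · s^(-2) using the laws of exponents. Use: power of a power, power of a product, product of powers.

((((((t^4 · s^(-1)) · s^4)^2) · t^4) · t^(-2)) · t^(-2)) · s^(-2)
= ((((((t^4 · s^(-1))^2) · ((s^4)^2)) · t^4) · t^(-2)) · t^(-2)) · s^(-2)    [power of a product]
= (((((((t^4)^2) · ((s^(-1))^2)) · ((s^4)^2)) · t^4) · t^(-2)) · t^(-2)) · s^(-2)    [power of a product]
= (((((t^8 · ((s^(-1))^2)) · ((s^4)^2)) · t^4) · t^(-2)) · t^(-2)) · s^(-2)    [power of a power]
= (((((t^8 · s^(-2)) · ((s^4)^2)) · t^4) · t^(-2)) · t^(-2)) · s^(-2)    [power of a power]
= (((((t^8 · s^(-2)) · s^8) · t^4) · t^(-2)) · t^(-2)) · s^(-2)    [power of a power]
= s^4·t^8    [product of powers]

s^4·t^8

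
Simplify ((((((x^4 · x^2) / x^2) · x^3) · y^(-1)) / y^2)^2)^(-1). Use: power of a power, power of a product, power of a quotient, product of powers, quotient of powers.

x^(-14)y^6

((((((x^4 · x^2) / x^2) · x^3) · y^(-1)) / y^2)^2)^(-1)
= (((((x^4 · x^2) / x^2) · x^3) · y^(-1)) / y^2)^(-2)    [power of a power]
= (((((x^4 · x^2) / x^2) · x^3) · y^(-1))^(-2)) / ((y^2)^(-2))    [power of a quotient]
= (((((x^4 · x^2) / x^2) · x^3)^(-2)) · ((y^(-1))^(-2))) / ((y^2)^(-2))    [power of a product]
= (((((x^4 · x^2) / x^2)^(-2)) · ((x^3)^(-2))) · ((y^(-1))^(-2))) / ((y^2)^(-2))    [power of a product]
= (((((x^4 · x^2)^(-2)) / ((x^2)^(-2))) · ((x^3)^(-2))) · ((y^(-1))^(-2))) / ((y^2)^(-2))    [power of a quotient]
= ((((((x^4)^(-2)) · ((x^2)^(-2))) / ((x^2)^(-2))) · ((x^3)^(-2))) · ((y^(-1))^(-2))) / ((y^2)^(-2))    [power of a product]
= ((((x^(-8) · ((x^2)^(-2))) / ((x^2)^(-2))) · ((x^3)^(-2))) · ((y^(-1))^(-2))) / ((y^2)^(-2))    [power of a power]
= ((((x^(-8) · x^(-4)) / ((x^2)^(-2))) · ((x^3)^(-2))) · ((y^(-1))^(-2))) / ((y^2)^(-2))    [power of a power]
= (((x^(-12) / ((x^2)^(-2))) · ((x^3)^(-2))) · ((y^(-1))^(-2))) / ((y^2)^(-2))    [product of powers]
= (((x^(-12) / x^(-4)) · ((x^3)^(-2))) · ((y^(-1))^(-2))) / ((y^2)^(-2))    [power of a power]
= ((x^(-8) · ((x^3)^(-2))) · ((y^(-1))^(-2))) / ((y^2)^(-2))    [quotient of powers]
= ((x^(-8) · x^(-6)) · ((y^(-1))^(-2))) / ((y^2)^(-2))    [power of a power]
= (x^(-14) · ((y^(-1))^(-2))) / ((y^2)^(-2))    [product of powers]
= (x^(-14) · y^2) / ((y^2)^(-2))    [power of a power]
= (x^(-14) · y^2) / y^(-4)    [power of a power]
= x^(-14)y^6    [quotient of powers]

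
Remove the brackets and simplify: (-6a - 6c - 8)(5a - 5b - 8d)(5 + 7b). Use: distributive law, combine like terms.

-150a^2 - 210a^2b - 130ab + 210ab^2 + 240ad + 336abd - 150ac - 210abc + 150bc + 210b^2c + 240cd + 336bcd - 200a + 200b + 280b^2 + 320d + 448bd

(-6a - 6c - 8)(5a - 5b - 8d)(5 + 7b)
= (-30a^2 + 30ab + 48ad - 30ac + 30bc + 48cd - 40a + 40b + 64d)(5 + 7b)    [distributive law]
= -150a^2 - 210a^2b + 150ab + 210ab^2 + 240ad + 336abd - 150ac - 210abc + 150bc + 210b^2c + 240cd + 336bcd - 200a - 280ab + 200b + 280b^2 + 320d + 448bd    [distributive law]
= -150a^2 - 210a^2b - 130ab + 210ab^2 + 240ad + 336abd - 150ac - 210abc + 150bc + 210b^2c + 240cd + 336bcd - 200a + 200b + 280b^2 + 320d + 448bd    [combine like terms]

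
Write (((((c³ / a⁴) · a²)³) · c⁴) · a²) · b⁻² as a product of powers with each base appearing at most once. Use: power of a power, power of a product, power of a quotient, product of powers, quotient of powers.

a⁻⁴·b⁻²·c¹³

(((((c³ / a⁴) · a²)³) · c⁴) · a²) · b⁻²
= (((((c³ / a⁴)³) · ((a²)³)) · c⁴) · a²) · b⁻²    [power of a product]
= ((((((c³)³) / ((a⁴)³)) · ((a²)³)) · c⁴) · a²) · b⁻²    [power of a quotient]
= ((((c⁹ / ((a⁴)³)) · ((a²)³)) · c⁴) · a²) · b⁻²    [power of a power]
= ((((c⁹ / a¹²) · ((a²)³)) · c⁴) · a²) · b⁻²    [power of a power]
= ((((c⁹ / a¹²) · a⁶) · c⁴) · a²) · b⁻²    [power of a power]
= a⁻⁴·b⁻²·c¹³    [quotient of powers; product of powers]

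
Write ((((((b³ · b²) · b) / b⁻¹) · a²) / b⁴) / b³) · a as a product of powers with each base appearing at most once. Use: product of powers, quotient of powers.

a³

((((((b³ · b²) · b) / b⁻¹) · a²) / b⁴) / b³) · a
= (((((b⁵ · b) / b⁻¹) · a²) / b⁴) / b³) · a    [product of powers]
= ((((b⁶ / b⁻¹) · a²) / b⁴) / b³) · a    [product of powers]
= (((b⁷ · a²) / b⁴) / b³) · a    [quotient of powers]
= a³    [quotient of powers; product of powers]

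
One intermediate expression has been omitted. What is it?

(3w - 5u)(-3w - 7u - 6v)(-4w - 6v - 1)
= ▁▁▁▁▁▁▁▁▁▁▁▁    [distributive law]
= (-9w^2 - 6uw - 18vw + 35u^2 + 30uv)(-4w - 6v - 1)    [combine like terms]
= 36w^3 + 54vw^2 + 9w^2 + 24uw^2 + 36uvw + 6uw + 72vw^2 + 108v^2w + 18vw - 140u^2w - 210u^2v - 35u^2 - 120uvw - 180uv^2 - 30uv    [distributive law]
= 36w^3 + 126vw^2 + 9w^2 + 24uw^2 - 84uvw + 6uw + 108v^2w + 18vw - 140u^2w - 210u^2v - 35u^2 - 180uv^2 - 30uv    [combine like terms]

After distributive law, the bracketed line is:

(-9w^2 - 21uw - 18vw + 15uw + 35u^2 + 30uv)(-4w - 6v - 1)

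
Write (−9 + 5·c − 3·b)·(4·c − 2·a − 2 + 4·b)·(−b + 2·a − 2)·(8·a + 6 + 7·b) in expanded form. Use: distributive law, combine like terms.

(−9 + 5·c − 3·b)·(4·c − 2·a − 2 + 4·b)·(−b + 2·a − 2)·(8·a + 6 + 7·b)
= (−36·c + 18·a + 18 − 36·b + 20·c² − 10·a·c − 10·c + 20·b·c − 12·b·c + 6·a·b + 6·b − 12·b²)·(−b + 2·a − 2)·(8·a + 6 + 7·b)    [distributive law]
= (−46·c + 18·a + 18 − 30·b + 20·c² − 10·a·c + 8·b·c + 6·a·b − 12·b²)·(−b + 2·a − 2)·(8·a + 6 + 7·b)    [combine like terms]
= (46·b·c − 92·a·c + 92·c − 18·a·b + 36·a² − 36·a − 18·b + 36·a − 36 + 30·b² − 60·a·b + 60·b − 20·b·c² + 40·a·c² − 40·c² + 10·a·b·c − 20·a²·c + 20·a·c − 8·b²·c + 16·a·b·c − 16·b·c − 6·a·b² + 12·a²·b − 12·a·b + 12·b³ − 24·a·b² + 24·b²)·(8·a + 6 + 7·b)    [distributive law]
= (30·b·c − 72·a·c + 92·c − 90·a·b + 36·a² + 42·b − 36 + 54·b² − 20·b·c² + 40·a·c² − 40·c² + 26·a·b·c − 20·a²·c − 8·b²·c − 30·a·b² + 12·a²·b + 12·b³)·(8·a + 6 + 7·b)    [combine like terms]
= 240·a·b·c + 180·b·c + 210·b²·c − 576·a²·c − 432·a·c − 504·a·b·c + 736·a·c + 552·c + 644·b·c − 720·a²·b − 540·a·b − 630·a·b² + 288·a³ + 216·a² + 252·a²·b + 336·a·b + 252·b + 294·b² − 288·a − 216 − 252·b + 432·a·b² + 324·b² + 378·b³ − 160·a·b·c² − 120·b·c² − 140·b²·c² + 320·a²·c² + 240·a·c² + 280·a·b·c² − 320·a·c² − 240·c² − 280·b·c² + 208·a²·b·c + 156·a·b·c + 182·a·b²·c − 160·a³·c − 120·a²·c − 140·a²·b·c − 64·a·b²·c − 48·b²·c − 56·b³·c − 240·a²·b² − 180·a·b² − 210·a·b³ + 96·a³·b + 72·a²·b + 84·a²·b² + 96·a·b³ + 72·b³ + 84·b⁴    [distributive law]
= −108·a·b·c + 824·b·c + 162·b²·c − 696·a²·c + 304·a·c + 552·c − 396·a²·b − 204·a·b − 378·a·b² + 288·a³ + 216·a² + 618·b² − 288·a − 216 + 450·b³ + 120·a·b·c² − 400·b·c² − 140·b²·c² + 320·a²·c² − 80·a·c² − 240·c² + 68·a²·b·c + 118·a·b²·c − 160·a³·c − 56·b³·c − 156·a²·b² − 114·a·b³ + 96·a³·b + 84·b⁴    [combine like terms]

−108·a·b·c + 824·b·c + 162·b²·c − 696·a²·c + 304·a·c + 552·c − 396·a²·b − 204·a·b − 378·a·b² + 288·a³ + 216·a² + 618·b² − 288·a − 216 + 450·b³ + 120·a·b·c² − 400·b·c² − 140·b²·c² + 320·a²·c² − 80·a·c² − 240·c² + 68·a²·b·c + 118·a·b²·c − 160·a³·c − 56·b³·c − 156·a²·b² − 114·a·b³ + 96·a³·b + 84·b⁴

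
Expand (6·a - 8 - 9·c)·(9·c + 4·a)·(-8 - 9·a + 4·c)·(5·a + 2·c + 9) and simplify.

(6·a - 8 - 9·c)·(9·c + 4·a)·(-8 - 9·a + 4·c)·(5·a + 2·c + 9)
= (54·a·c + 24·a² - 72·c - 32·a - 81·c² - 36·a·c)·(-8 - 9·a + 4·c)·(5·a + 2·c + 9)    [distributive law]
= (18·a·c + 24·a² - 72·c - 32·a - 81·c²)·(-8 - 9·a + 4·c)·(5·a + 2·c + 9)    [combine like terms]
= (-144·a·c - 162·a²·c + 72·a·c² - 192·a² - 216·a³ + 96·a²·c + 576·c + 648·a·c - 288·c² + 256·a + 288·a² - 128·a·c + 648·c² + 729·a·c² - 324·c³)·(5·a + 2·c + 9)    [distributive law]
= (376·a·c - 66·a²·c + 801·a·c² + 96·a² - 216·a³ + 576·c + 360·c² + 256·a - 324·c³)·(5·a + 2·c + 9)    [combine like terms]
= 1880·a²·c + 752·a·c² + 3384·a·c - 330·a³·c - 132·a²·c² - 594·a²·c + 4005·a²·c² + 1602·a·c³ + 7209·a·c² + 480·a³ + 192·a²·c + 864·a² - 1080·a⁴ - 432·a³·c - 1944·a³ + 2880·a·c + 1152·c² + 5184·c + 1800·a·c² + 720·c³ + 3240·c² + 1280·a² + 512·a·c + 2304·a - 1620·a·c³ - 648·c⁴ - 2916·c³    [distributive law]
= 1478·a²·c + 9761·a·c² + 6776·a·c - 762·a³·c + 3873·a²·c² - 18·a·c³ - 1464·a³ + 2144·a² - 1080·a⁴ + 4392·c² + 5184·c - 2196·c³ + 2304·a - 648·c⁴    [combine like terms]

1478·a²·c + 9761·a·c² + 6776·a·c - 762·a³·c + 3873·a²·c² - 18·a·c³ - 1464·a³ + 2144·a² - 1080·a⁴ + 4392·c² + 5184·c - 2196·c³ + 2304·a - 648·c⁴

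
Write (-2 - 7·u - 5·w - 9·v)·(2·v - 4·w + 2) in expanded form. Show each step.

-22·v - 2·w - 4 - 14·u·v + 28·u·w - 14·u + 26·v·w + 20·w^2 - 18·v^2

(-2 - 7·u - 5·w - 9·v)·(2·v - 4·w + 2)
= -4·v + 8·w - 4 - 14·u·v + 28·u·w - 14·u - 10·v·w + 20·w^2 - 10·w - 18·v^2 + 36·v·w - 18·v    [distributive law]
= -22·v - 2·w - 4 - 14·u·v + 28·u·w - 14·u + 26·v·w + 20·w^2 - 18·v^2    [combine like terms]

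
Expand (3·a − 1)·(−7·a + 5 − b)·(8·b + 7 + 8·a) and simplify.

−192·a^2·b + 29·a^2 − 168·a^3 + 163·a·b + 114·a − 24·a·b^2 − 33·b − 35 + 8·b^2

(3·a − 1)·(−7·a + 5 − b)·(8·b + 7 + 8·a)
= (−21·a^2 + 15·a − 3·a·b + 7·a − 5 + b)·(8·b + 7 + 8·a)    [distributive law]
= (−21·a^2 + 22·a − 3·a·b − 5 + b)·(8·b + 7 + 8·a)    [combine like terms]
= −168·a^2·b − 147·a^2 − 168·a^3 + 176·a·b + 154·a + 176·a^2 − 24·a·b^2 − 21·a·b − 24·a^2·b − 40·b − 35 − 40·a + 8·b^2 + 7·b + 8·a·b    [distributive law]
= −192·a^2·b + 29·a^2 − 168·a^3 + 163·a·b + 114·a − 24·a·b^2 − 33·b − 35 + 8·b^2    [combine like terms]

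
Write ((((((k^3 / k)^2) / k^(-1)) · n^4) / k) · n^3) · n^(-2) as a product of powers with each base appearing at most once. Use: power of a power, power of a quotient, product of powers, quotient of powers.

k^4n^5

((((((k^3 / k)^2) / k^(-1)) · n^4) / k) · n^3) · n^(-2)
= (((((((k^3)^2) / (k^2)) / k^(-1)) · n^4) / k) · n^3) · n^(-2)    [power of a quotient]
= (((((k^6 / (k^2)) / k^(-1)) · n^4) / k) · n^3) · n^(-2)    [power of a power]
= ((((k^4 / k^(-1)) · n^4) / k) · n^3) · n^(-2)    [quotient of powers]
= (((k^5 · n^4) / k) · n^3) · n^(-2)    [quotient of powers]
= k^4n^5    [quotient of powers; product of powers]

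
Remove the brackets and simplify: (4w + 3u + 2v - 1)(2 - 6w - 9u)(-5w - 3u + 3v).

-70w^2 - 117uw + 22vw + 120w^3 + 342uw^2 - 12vw^2 + 297u^2w - 36uvw - 45u^2 + 33uv + 81u^3 - 27u^2v + 12v^2 - 36v^2w - 54uv^2 + 10w + 6u - 6v

(4w + 3u + 2v - 1)(2 - 6w - 9u)(-5w - 3u + 3v)
= (8w - 24w^2 - 36uw + 6u - 18uw - 27u^2 + 4v - 12vw - 18uv - 2 + 6w + 9u)(-5w - 3u + 3v)    [distributive law]
= (14w - 24w^2 - 54uw + 15u - 27u^2 + 4v - 12vw - 18uv - 2)(-5w - 3u + 3v)    [combine like terms]
= -70w^2 - 42uw + 42vw + 120w^3 + 72uw^2 - 72vw^2 + 270uw^2 + 162u^2w - 162uvw - 75uw - 45u^2 + 45uv + 135u^2w + 81u^3 - 81u^2v - 20vw - 12uv + 12v^2 + 60vw^2 + 36uvw - 36v^2w + 90uvw + 54u^2v - 54uv^2 + 10w + 6u - 6v    [distributive law]
= -70w^2 - 117uw + 22vw + 120w^3 + 342uw^2 - 12vw^2 + 297u^2w - 36uvw - 45u^2 + 33uv + 81u^3 - 27u^2v + 12v^2 - 36v^2w - 54uv^2 + 10w + 6u - 6v    [combine like terms]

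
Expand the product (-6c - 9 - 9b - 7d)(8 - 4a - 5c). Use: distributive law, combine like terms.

-3c + 24ac + 30c^2 - 72 + 36a - 72b + 36ab + 45bc - 56d + 28ad + 35cd

(-6c - 9 - 9b - 7d)(8 - 4a - 5c)
= -48c + 24ac + 30c^2 - 72 + 36a + 45c - 72b + 36ab + 45bc - 56d + 28ad + 35cd    [distributive law]
= -3c + 24ac + 30c^2 - 72 + 36a - 72b + 36ab + 45bc - 56d + 28ad + 35cd    [combine like terms]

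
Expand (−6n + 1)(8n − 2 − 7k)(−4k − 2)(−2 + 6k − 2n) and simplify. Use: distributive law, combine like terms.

(−6n + 1)(8n − 2 − 7k)(−4k − 2)(−2 + 6k − 2n)
= (−48n^2 + 12n + 42kn + 8n − 2 − 7k)(−4k − 2)(−2 + 6k − 2n)    [distributive law]
= (−48n^2 + 20n + 42kn − 2 − 7k)(−4k − 2)(−2 + 6k − 2n)    [combine like terms]
= (192kn^2 + 96n^2 − 80kn − 40n − 168k^2n − 84kn + 8k + 4 + 28k^2 + 14k)(−2 + 6k − 2n)    [distributive law]
= (192kn^2 + 96n^2 − 164kn − 40n − 168k^2n + 22k + 4 + 28k^2)(−2 + 6k − 2n)    [combine like terms]
= −384kn^2 + 1152k^2n^2 − 384kn^3 − 192n^2 + 576kn^2 − 192n^3 + 328kn − 984k^2n + 328kn^2 + 80n − 240kn + 80n^2 + 336k^2n − 1008k^3n + 336k^2n^2 − 44k + 132k^2 − 44kn − 8 + 24k − 8n − 56k^2 + 168k^3 − 56k^2n    [distributive law]
= 520kn^2 + 1488k^2n^2 − 384kn^3 − 112n^2 − 192n^3 + 44kn − 704k^2n + 72n − 1008k^3n − 20k + 76k^2 − 8 + 168k^3    [combine like terms]

520kn^2 + 1488k^2n^2 − 384kn^3 − 112n^2 − 192n^3 + 44kn − 704k^2n + 72n − 1008k^3n − 20k + 76k^2 − 8 + 168k^3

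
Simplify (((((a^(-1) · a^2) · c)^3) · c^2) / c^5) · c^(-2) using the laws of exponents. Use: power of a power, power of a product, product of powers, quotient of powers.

(((((a^(-1) · a^2) · c)^3) · c^2) / c^5) · c^(-2)
= (((((a^(-1) · a^2)^3) · (c^3)) · c^2) / c^5) · c^(-2)    [power of a product]
= ((((((a^(-1))^3) · ((a^2)^3)) · (c^3)) · c^2) / c^5) · c^(-2)    [power of a product]
= ((((a^(-3) · ((a^2)^3)) · (c^3)) · c^2) / c^5) · c^(-2)    [power of a power]
= ((((a^(-3) · a^6) · (c^3)) · c^2) / c^5) · c^(-2)    [power of a power]
= (((a^3 · (c^3)) · c^2) / c^5) · c^(-2)    [product of powers]
= a^3·c^(-2)    [quotient of powers; product of powers]

a^3·c^(-2)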